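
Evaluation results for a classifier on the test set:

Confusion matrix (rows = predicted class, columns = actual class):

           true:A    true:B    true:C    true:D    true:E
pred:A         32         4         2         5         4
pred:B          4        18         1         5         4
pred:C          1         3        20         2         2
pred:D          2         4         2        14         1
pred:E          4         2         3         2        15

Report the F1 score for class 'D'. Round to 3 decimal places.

Treat 'D' as positive and all other classes as negative.
F1 score = 2·TP/(2·TP+FP+FN).
D: TP=14, FP=2+4+2+1=9, FN=5+5+2+2=14 → 28/51 = 0.5490

0.549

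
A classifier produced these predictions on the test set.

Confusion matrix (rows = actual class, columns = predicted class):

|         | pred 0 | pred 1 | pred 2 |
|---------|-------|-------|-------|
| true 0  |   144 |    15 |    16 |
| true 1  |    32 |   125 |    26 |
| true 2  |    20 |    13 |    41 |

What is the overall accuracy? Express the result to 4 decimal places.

0.7176

Accuracy = trace / total = (144+125+41=310) / 432 = 310/432 = 0.7176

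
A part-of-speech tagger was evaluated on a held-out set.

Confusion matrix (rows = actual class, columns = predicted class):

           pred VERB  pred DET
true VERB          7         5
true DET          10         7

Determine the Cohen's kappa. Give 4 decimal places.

-0.0046

Observed agreement pₒ = trace/N = 14/29 = 0.48276
Expected agreement pₑ = Σ (rowᵢ·colᵢ)/N² = (12·17 + 17·12)/29² = 0.48514
κ = (pₒ − pₑ)/(1 − pₑ) = (0.48276 − 0.48514)/(1 − 0.48514) = -0.0046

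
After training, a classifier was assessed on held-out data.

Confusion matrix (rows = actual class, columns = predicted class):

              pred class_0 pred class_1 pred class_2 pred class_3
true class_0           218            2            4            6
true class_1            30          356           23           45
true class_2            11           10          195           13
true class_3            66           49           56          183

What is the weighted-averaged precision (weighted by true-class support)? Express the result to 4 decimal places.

0.7615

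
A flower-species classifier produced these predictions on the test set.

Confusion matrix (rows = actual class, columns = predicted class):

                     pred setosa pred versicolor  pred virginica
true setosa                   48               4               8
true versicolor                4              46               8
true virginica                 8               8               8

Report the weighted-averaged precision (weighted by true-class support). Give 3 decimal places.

Per-class precision (TP/(TP+FP)):
  setosa: TP=48, FP=4+8=12 → 48/60 = 0.8000
  versicolor: TP=46, FP=4+8=12 → 46/58 = 0.7931
  virginica: TP=8, FP=8+8=16 → 8/24 = 0.3333
Weighted-precision = Σ (supportᵢ/N)·precisionᵢ with N=142: (60/142)·0.8000 + (58/142)·0.7931 + (24/142)·0.3333 = 0.718

0.718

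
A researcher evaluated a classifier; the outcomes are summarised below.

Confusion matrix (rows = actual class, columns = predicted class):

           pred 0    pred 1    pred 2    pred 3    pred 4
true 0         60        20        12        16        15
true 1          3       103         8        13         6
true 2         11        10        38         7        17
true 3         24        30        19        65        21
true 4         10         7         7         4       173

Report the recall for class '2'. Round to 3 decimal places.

0.458

One-vs-rest for '2': TP = diagonal; FP = other classes predicted '2'; FN = '2' predicted as other.
recall = TP/(TP+FN).
2: TP=38, FN=11+10+7+17=45 → 38/83 = 0.4578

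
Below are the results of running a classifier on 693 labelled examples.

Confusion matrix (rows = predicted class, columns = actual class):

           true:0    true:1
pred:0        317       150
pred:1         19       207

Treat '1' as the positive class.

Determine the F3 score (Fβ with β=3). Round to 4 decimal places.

0.6019

Fβ = (1+β²)·TP / ((1+β²)·TP + β²·FN + FP), with β²=9
= 10·207 / (10·207 + 9·150 + 19) = 0.6019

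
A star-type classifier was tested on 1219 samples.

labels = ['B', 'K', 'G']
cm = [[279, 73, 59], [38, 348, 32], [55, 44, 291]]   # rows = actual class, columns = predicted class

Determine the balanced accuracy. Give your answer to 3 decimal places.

Balanced accuracy = mean of per-class recall.
  B: recall = 279/411 = 0.6788
  K: recall = 348/418 = 0.8325
  G: recall = 291/390 = 0.7462
Mean = (0.6788 + 0.8325 + 0.7462) / 3 = 0.753

0.753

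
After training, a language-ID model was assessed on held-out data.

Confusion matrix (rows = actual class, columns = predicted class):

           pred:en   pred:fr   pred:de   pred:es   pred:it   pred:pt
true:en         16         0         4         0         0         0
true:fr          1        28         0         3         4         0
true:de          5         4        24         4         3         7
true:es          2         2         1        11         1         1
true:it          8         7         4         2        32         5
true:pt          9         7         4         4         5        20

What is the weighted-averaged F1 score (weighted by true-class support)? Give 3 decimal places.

0.573

Per-class F1 score (2·TP/(2·TP+FP+FN)):
  en: TP=16, FP=1+5+2+8+9=25, FN=0+4+0+0+0=4 → 32/61 = 0.5246
  fr: TP=28, FP=0+4+2+7+7=20, FN=1+0+3+4+0=8 → 56/84 = 0.6667
  de: TP=24, FP=4+0+1+4+4=13, FN=5+4+4+3+7=23 → 48/84 = 0.5714
  es: TP=11, FP=0+3+4+2+4=13, FN=2+2+1+1+1=7 → 22/42 = 0.5238
  it: TP=32, FP=0+4+3+1+5=13, FN=8+7+4+2+5=26 → 64/103 = 0.6214
  pt: TP=20, FP=0+0+7+1+5=13, FN=9+7+4+4+5=29 → 40/82 = 0.4878
Weighted-F1 score = Σ (supportᵢ/N)·F1 scoreᵢ with N=228: (20/228)·0.5246 + (36/228)·0.6667 + (47/228)·0.5714 + (18/228)·0.5238 + (58/228)·0.6214 + (49/228)·0.4878 = 0.573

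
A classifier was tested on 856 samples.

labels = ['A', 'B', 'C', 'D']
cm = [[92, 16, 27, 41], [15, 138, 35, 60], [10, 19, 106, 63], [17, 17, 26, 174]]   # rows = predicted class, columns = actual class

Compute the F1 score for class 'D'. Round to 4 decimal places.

0.6084

F1 score = 2·TP/(2·TP+FP+FN).
D: TP=174, FP=17+17+26=60, FN=41+60+63=164 → 348/572 = 0.60839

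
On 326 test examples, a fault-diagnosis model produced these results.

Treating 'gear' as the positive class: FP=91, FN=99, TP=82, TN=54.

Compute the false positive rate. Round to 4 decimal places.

0.6276

FPR = FP/(FP+TN) = 91/(91+54) = 0.6276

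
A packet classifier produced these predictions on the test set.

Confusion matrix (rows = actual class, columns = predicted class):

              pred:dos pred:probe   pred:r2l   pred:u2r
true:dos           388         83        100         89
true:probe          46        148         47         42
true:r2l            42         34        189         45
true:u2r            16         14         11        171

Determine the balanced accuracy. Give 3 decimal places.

0.632

Balanced accuracy = mean of per-class recall.
  dos: recall = 388/660 = 0.5879
  probe: recall = 148/283 = 0.5230
  r2l: recall = 189/310 = 0.6097
  u2r: recall = 171/212 = 0.8066
Mean = (0.5879 + 0.5230 + 0.6097 + 0.8066) / 4 = 0.632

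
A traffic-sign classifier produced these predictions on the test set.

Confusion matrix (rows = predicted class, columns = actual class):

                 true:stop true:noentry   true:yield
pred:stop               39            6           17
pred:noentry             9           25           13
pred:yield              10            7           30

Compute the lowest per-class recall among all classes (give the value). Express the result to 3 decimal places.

0.500

Per-class recall (TP/(TP+FN)):
  stop: TP=39, FN=9+10=19 → 39/58 = 0.6724
  noentry: TP=25, FN=6+7=13 → 25/38 = 0.6579
  yield: TP=30, FN=17+13=30 → 30/60 = 0.5000
Lowest is class 'yield' with recall = 0.500.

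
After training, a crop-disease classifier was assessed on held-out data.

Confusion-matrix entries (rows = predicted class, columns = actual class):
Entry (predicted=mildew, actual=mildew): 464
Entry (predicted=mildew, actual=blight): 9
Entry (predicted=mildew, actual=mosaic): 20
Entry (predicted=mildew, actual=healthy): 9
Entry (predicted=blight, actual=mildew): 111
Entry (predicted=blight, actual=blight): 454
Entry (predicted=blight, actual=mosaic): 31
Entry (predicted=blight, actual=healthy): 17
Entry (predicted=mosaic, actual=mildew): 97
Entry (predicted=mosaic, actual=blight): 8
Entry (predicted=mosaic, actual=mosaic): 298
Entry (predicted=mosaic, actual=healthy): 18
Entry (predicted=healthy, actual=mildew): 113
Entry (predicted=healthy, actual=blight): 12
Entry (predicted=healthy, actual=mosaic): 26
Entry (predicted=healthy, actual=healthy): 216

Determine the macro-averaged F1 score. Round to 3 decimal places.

0.747

Per-class F1 score (2·TP/(2·TP+FP+FN)):
  mildew: TP=464, FP=9+20+9=38, FN=111+97+113=321 → 928/1287 = 0.7211
  blight: TP=454, FP=111+31+17=159, FN=9+8+12=29 → 908/1096 = 0.8285
  mosaic: TP=298, FP=97+8+18=123, FN=20+31+26=77 → 596/796 = 0.7487
  healthy: TP=216, FP=113+12+26=151, FN=9+17+18=44 → 432/627 = 0.6890
Macro-F1 score = mean = (0.7211 + 0.8285 + 0.7487 + 0.6890) / 4 = 0.747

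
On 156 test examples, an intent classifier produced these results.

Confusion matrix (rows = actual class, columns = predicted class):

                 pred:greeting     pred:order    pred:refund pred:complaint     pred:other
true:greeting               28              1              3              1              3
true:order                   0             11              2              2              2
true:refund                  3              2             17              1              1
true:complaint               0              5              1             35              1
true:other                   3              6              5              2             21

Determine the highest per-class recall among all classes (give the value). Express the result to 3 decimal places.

Per-class recall (TP/(TP+FN)):
  greeting: TP=28, FN=1+3+1+3=8 → 28/36 = 0.7778
  order: TP=11, FN=0+2+2+2=6 → 11/17 = 0.6471
  refund: TP=17, FN=3+2+1+1=7 → 17/24 = 0.7083
  complaint: TP=35, FN=0+5+1+1=7 → 35/42 = 0.8333
  other: TP=21, FN=3+6+5+2=16 → 21/37 = 0.5676
Highest is class 'complaint' with recall = 0.833.

0.833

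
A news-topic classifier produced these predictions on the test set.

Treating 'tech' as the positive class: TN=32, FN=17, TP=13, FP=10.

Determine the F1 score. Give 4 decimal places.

0.4906

Precision = TP/(TP+FP) = 13/23 = 0.5652
Recall = TP/(TP+FN) = 13/30 = 0.4333
F1 = 2·TP/(2·TP+FP+FN) = 26/53 = 0.4906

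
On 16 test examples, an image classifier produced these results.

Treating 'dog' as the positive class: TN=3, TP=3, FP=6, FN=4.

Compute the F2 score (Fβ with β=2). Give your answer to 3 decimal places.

0.405

Fβ = (1+β²)·TP / ((1+β²)·TP + β²·FN + FP), with β²=4
= 5·3 / (5·3 + 4·4 + 6) = 0.405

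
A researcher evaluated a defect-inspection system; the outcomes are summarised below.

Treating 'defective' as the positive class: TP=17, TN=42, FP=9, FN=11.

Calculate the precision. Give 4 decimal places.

Precision = TP/(TP+FP) = 17/(17+9) = 17/26 = 0.6538

0.6538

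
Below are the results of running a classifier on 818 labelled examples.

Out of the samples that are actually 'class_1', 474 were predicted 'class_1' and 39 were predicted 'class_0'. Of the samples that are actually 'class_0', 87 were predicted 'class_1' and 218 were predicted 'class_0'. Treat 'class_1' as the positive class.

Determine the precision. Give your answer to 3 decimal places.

Precision = TP/(TP+FP) = 474/(474+87) = 474/561 = 0.845

0.845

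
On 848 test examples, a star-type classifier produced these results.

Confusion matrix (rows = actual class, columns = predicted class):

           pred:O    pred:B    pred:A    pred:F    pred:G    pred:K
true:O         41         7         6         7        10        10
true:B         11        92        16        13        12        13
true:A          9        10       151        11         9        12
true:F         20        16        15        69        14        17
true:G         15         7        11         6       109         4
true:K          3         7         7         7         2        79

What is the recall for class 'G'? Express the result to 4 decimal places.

0.7171

Take TP from the diagonal, FP from the rest of the 'G' prediction marginal, FN from the rest of the 'G' actual marginal.
recall = TP/(TP+FN).
G: TP=109, FN=15+7+11+6+4=43 → 109/152 = 0.71711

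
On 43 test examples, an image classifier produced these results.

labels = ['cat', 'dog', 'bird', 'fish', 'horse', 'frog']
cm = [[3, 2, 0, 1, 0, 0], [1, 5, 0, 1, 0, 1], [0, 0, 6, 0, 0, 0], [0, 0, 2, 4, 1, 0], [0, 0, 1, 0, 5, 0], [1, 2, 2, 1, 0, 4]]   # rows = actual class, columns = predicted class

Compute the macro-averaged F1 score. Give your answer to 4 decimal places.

0.6296

Per-class F1 score (2·TP/(2·TP+FP+FN)):
  cat: TP=3, FP=1+0+0+0+1=2, FN=2+0+1+0+0=3 → 6/11 = 0.54545
  dog: TP=5, FP=2+0+0+0+2=4, FN=1+0+1+0+1=3 → 10/17 = 0.58824
  bird: TP=6, FP=0+0+2+1+2=5, FN=0+0+0+0+0=0 → 12/17 = 0.70588
  fish: TP=4, FP=1+1+0+0+1=3, FN=0+0+2+1+0=3 → 8/14 = 0.57143
  horse: TP=5, FP=0+0+0+1+0=1, FN=0+0+1+0+0=1 → 10/12 = 0.83333
  frog: TP=4, FP=0+1+0+0+0=1, FN=1+2+2+1+0=6 → 8/15 = 0.53333
Macro-F1 score = mean = (0.54545 + 0.58824 + 0.70588 + 0.57143 + 0.83333 + 0.53333) / 6 = 0.6296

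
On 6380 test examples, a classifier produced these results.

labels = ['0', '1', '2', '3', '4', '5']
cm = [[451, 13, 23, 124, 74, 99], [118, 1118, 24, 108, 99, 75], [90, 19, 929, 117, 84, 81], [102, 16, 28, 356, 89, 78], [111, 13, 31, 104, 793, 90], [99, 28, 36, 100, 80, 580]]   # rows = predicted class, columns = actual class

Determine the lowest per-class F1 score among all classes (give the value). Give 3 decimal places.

0.451

Per-class F1 score (2·TP/(2·TP+FP+FN)):
  0: TP=451, FP=13+23+124+74+99=333, FN=118+90+102+111+99=520 → 902/1755 = 0.5140
  1: TP=1118, FP=118+24+108+99+75=424, FN=13+19+16+13+28=89 → 2236/2749 = 0.8134
  2: TP=929, FP=90+19+117+84+81=391, FN=23+24+28+31+36=142 → 1858/2391 = 0.7771
  3: TP=356, FP=102+16+28+89+78=313, FN=124+108+117+104+100=553 → 712/1578 = 0.4512
  4: TP=793, FP=111+13+31+104+90=349, FN=74+99+84+89+80=426 → 1586/2361 = 0.6717
  5: TP=580, FP=99+28+36+100+80=343, FN=99+75+81+78+90=423 → 1160/1926 = 0.6023
Lowest is class '3' with F1 score = 0.451.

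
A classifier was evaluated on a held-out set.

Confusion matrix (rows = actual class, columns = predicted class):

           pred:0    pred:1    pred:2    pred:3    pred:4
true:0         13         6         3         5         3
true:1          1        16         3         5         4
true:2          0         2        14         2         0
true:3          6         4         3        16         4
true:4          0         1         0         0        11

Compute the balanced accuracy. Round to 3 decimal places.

Balanced accuracy = mean of per-class recall.
  0: recall = 13/30 = 0.4333
  1: recall = 16/29 = 0.5517
  2: recall = 14/18 = 0.7778
  3: recall = 16/33 = 0.4848
  4: recall = 11/12 = 0.9167
Mean = (0.4333 + 0.5517 + 0.7778 + 0.4848 + 0.9167) / 5 = 0.633

0.633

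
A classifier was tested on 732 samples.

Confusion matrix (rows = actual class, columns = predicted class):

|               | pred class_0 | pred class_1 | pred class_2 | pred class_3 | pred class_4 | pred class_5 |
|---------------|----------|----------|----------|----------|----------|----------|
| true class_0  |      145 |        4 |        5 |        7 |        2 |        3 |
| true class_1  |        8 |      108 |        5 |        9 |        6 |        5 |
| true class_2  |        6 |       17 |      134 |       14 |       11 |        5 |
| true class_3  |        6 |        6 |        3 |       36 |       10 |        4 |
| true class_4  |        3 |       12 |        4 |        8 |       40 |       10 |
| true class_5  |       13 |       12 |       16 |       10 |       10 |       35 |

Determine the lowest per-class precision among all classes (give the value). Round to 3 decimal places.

0.429

Per-class precision (TP/(TP+FP)):
  class_0: TP=145, FP=8+6+6+3+13=36 → 145/181 = 0.8011
  class_1: TP=108, FP=4+17+6+12+12=51 → 108/159 = 0.6792
  class_2: TP=134, FP=5+5+3+4+16=33 → 134/167 = 0.8024
  class_3: TP=36, FP=7+9+14+8+10=48 → 36/84 = 0.4286
  class_4: TP=40, FP=2+6+11+10+10=39 → 40/79 = 0.5063
  class_5: TP=35, FP=3+5+5+4+10=27 → 35/62 = 0.5645
Lowest is class 'class_3' with precision = 0.429.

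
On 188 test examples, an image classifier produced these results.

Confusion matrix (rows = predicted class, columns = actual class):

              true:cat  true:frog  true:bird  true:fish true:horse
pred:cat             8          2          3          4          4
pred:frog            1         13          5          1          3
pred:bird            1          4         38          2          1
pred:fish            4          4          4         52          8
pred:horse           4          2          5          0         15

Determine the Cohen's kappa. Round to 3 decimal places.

0.565

Observed agreement pₒ = trace/N = 126/188 = 0.6702
Expected agreement pₑ = Σ (rowᵢ·colᵢ)/N² = (18·21 + 25·23 + 55·46 + 59·72 + 31·26)/188² = 0.2415
κ = (pₒ − pₑ)/(1 − pₑ) = (0.6702 − 0.2415)/(1 − 0.2415) = 0.565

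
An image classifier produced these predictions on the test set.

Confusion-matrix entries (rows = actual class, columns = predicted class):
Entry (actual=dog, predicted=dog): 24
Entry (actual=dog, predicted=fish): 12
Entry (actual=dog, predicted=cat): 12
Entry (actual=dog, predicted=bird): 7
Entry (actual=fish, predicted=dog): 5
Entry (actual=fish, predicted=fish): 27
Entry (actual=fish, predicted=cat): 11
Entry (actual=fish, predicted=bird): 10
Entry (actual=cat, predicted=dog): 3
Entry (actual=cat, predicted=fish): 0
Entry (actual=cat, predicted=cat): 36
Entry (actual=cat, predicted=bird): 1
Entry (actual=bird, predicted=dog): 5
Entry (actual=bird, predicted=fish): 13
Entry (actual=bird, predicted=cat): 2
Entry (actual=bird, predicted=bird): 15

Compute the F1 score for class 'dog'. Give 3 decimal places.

0.522

F1 score = 2·TP/(2·TP+FP+FN).
dog: TP=24, FP=5+3+5=13, FN=12+12+7=31 → 48/92 = 0.5217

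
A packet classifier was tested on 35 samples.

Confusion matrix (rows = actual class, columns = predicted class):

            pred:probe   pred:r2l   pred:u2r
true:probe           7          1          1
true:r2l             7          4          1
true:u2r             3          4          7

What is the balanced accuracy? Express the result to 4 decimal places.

0.5370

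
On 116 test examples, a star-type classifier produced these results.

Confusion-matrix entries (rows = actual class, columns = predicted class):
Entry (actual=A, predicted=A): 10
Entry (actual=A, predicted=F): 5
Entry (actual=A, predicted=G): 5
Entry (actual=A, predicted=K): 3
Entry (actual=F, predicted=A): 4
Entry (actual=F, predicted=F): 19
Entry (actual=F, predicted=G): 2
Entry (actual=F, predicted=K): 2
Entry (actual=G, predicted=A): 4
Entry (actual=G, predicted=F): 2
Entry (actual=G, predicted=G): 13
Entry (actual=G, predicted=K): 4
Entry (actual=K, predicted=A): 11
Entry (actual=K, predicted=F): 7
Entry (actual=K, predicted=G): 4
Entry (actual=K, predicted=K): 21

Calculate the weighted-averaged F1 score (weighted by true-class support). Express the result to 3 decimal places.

0.547

Per-class F1 score (2·TP/(2·TP+FP+FN)):
  A: TP=10, FP=4+4+11=19, FN=5+5+3=13 → 20/52 = 0.3846
  F: TP=19, FP=5+2+7=14, FN=4+2+2=8 → 38/60 = 0.6333
  G: TP=13, FP=5+2+4=11, FN=4+2+4=10 → 26/47 = 0.5532
  K: TP=21, FP=3+2+4=9, FN=11+7+4=22 → 42/73 = 0.5753
Weighted-F1 score = Σ (supportᵢ/N)·F1 scoreᵢ with N=116: (23/116)·0.3846 + (27/116)·0.6333 + (23/116)·0.5532 + (43/116)·0.5753 = 0.547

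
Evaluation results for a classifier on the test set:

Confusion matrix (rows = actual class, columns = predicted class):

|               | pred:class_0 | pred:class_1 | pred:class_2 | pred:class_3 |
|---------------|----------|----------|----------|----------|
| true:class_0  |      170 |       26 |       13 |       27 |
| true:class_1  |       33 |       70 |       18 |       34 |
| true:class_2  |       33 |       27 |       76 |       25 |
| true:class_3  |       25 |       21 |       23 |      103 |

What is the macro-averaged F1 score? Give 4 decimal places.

Per-class F1 score (2·TP/(2·TP+FP+FN)):
  class_0: TP=170, FP=33+33+25=91, FN=26+13+27=66 → 340/497 = 0.68410
  class_1: TP=70, FP=26+27+21=74, FN=33+18+34=85 → 140/299 = 0.46823
  class_2: TP=76, FP=13+18+23=54, FN=33+27+25=85 → 152/291 = 0.52234
  class_3: TP=103, FP=27+34+25=86, FN=25+21+23=69 → 206/361 = 0.57064
Macro-F1 score = mean = (0.68410 + 0.46823 + 0.52234 + 0.57064) / 4 = 0.5613

0.5613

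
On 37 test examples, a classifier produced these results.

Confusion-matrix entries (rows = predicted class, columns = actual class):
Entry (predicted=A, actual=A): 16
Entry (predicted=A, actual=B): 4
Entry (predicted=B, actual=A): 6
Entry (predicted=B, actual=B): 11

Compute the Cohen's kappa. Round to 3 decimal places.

0.451

Observed agreement pₒ = trace/N = 27/37 = 0.7297
Expected agreement pₑ = Σ (rowᵢ·colᵢ)/N² = (22·20 + 15·17)/37² = 0.5077
κ = (pₒ − pₑ)/(1 − pₑ) = (0.7297 − 0.5077)/(1 − 0.5077) = 0.451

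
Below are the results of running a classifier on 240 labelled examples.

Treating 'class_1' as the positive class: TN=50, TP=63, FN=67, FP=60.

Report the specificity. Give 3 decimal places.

0.455

Specificity = TN/(TN+FP) = 50/(50+60) = 0.455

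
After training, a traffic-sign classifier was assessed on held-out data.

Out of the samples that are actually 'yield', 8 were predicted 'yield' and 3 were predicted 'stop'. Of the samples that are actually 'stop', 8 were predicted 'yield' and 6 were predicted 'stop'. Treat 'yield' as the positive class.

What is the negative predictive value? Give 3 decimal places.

NPV = TN/(TN+FN) = 6/(6+3) = 0.667

0.667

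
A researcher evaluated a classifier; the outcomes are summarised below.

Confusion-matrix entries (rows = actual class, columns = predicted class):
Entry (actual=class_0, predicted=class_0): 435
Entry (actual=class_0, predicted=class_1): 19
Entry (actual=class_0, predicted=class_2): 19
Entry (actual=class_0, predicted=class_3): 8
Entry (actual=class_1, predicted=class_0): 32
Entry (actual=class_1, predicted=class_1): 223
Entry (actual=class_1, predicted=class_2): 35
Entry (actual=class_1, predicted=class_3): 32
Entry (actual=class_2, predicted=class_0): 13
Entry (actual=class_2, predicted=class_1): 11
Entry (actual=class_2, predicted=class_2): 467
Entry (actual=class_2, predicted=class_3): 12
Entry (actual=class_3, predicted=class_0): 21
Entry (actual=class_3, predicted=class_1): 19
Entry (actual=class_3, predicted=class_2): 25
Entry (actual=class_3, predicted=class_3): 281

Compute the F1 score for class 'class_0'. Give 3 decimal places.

0.886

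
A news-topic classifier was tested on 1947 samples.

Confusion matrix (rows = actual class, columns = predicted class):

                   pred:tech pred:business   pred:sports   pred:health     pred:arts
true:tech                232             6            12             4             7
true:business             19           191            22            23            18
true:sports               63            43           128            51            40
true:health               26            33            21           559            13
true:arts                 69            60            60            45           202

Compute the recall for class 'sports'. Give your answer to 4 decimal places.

Take TP from the diagonal, FP from the rest of the 'sports' prediction marginal, FN from the rest of the 'sports' actual marginal.
recall = TP/(TP+FN).
sports: TP=128, FN=63+43+51+40=197 → 128/325 = 0.39385

0.3938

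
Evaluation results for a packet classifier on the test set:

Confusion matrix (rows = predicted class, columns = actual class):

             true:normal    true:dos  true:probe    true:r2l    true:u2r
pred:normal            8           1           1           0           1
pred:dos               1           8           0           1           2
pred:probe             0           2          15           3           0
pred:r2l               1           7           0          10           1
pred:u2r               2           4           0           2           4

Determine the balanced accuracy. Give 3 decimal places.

0.619

Balanced accuracy = mean of per-class recall.
  normal: recall = 8/12 = 0.6667
  dos: recall = 8/22 = 0.3636
  probe: recall = 15/16 = 0.9375
  r2l: recall = 10/16 = 0.6250
  u2r: recall = 4/8 = 0.5000
Mean = (0.6667 + 0.3636 + 0.9375 + 0.6250 + 0.5000) / 5 = 0.619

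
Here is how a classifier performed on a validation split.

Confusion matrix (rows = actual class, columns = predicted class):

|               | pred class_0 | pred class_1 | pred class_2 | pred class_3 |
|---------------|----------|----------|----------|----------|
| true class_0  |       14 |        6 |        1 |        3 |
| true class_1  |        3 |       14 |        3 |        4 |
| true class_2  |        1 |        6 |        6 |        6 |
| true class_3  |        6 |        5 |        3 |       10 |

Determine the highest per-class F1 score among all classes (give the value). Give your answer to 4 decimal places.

Per-class F1 score (2·TP/(2·TP+FP+FN)):
  class_0: TP=14, FP=3+1+6=10, FN=6+1+3=10 → 28/48 = 0.58333
  class_1: TP=14, FP=6+6+5=17, FN=3+3+4=10 → 28/55 = 0.50909
  class_2: TP=6, FP=1+3+3=7, FN=1+6+6=13 → 12/32 = 0.37500
  class_3: TP=10, FP=3+4+6=13, FN=6+5+3=14 → 20/47 = 0.42553
Highest is class 'class_0' with F1 score = 0.5833.

0.5833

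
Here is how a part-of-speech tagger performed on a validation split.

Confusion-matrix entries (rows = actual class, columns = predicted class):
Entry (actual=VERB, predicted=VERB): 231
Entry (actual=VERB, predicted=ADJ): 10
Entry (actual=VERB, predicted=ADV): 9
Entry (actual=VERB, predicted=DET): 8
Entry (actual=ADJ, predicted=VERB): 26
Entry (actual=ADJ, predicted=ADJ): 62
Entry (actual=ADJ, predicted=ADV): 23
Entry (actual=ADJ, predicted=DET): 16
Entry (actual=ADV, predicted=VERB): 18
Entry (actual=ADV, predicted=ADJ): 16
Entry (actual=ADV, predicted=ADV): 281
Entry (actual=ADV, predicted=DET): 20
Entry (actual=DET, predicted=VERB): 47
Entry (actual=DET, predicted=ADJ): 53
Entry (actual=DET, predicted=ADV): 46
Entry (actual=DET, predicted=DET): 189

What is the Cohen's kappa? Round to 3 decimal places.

Observed agreement pₒ = trace/N = 763/1055 = 0.7232
Expected agreement pₑ = Σ (rowᵢ·colᵢ)/N² = (258·322 + 127·141 + 335·359 + 335·233)/1055² = 0.2689
κ = (pₒ − pₑ)/(1 − pₑ) = (0.7232 − 0.2689)/(1 − 0.2689) = 0.621

0.621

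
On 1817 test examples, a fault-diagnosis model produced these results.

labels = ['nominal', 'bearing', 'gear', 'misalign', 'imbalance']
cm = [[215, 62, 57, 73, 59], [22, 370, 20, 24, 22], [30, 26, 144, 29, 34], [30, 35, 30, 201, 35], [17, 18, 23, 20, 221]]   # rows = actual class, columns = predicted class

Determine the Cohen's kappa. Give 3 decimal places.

Observed agreement pₒ = trace/N = 1151/1817 = 0.6335
Expected agreement pₑ = Σ (rowᵢ·colᵢ)/N² = (466·314 + 458·511 + 263·274 + 331·347 + 299·371)/1817² = 0.2054
κ = (pₒ − pₑ)/(1 − pₑ) = (0.6335 − 0.2054)/(1 − 0.2054) = 0.539

0.539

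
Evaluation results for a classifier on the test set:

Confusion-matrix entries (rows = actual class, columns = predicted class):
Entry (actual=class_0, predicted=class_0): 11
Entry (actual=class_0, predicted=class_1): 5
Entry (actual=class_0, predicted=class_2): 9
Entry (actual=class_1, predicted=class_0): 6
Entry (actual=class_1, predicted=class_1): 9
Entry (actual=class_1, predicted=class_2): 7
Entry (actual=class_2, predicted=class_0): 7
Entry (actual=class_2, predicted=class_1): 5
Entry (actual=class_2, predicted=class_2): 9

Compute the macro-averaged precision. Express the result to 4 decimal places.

Per-class precision (TP/(TP+FP)):
  class_0: TP=11, FP=6+7=13 → 11/24 = 0.45833
  class_1: TP=9, FP=5+5=10 → 9/19 = 0.47368
  class_2: TP=9, FP=9+7=16 → 9/25 = 0.36000
Macro-precision = mean = (0.45833 + 0.47368 + 0.36000) / 3 = 0.4307

0.4307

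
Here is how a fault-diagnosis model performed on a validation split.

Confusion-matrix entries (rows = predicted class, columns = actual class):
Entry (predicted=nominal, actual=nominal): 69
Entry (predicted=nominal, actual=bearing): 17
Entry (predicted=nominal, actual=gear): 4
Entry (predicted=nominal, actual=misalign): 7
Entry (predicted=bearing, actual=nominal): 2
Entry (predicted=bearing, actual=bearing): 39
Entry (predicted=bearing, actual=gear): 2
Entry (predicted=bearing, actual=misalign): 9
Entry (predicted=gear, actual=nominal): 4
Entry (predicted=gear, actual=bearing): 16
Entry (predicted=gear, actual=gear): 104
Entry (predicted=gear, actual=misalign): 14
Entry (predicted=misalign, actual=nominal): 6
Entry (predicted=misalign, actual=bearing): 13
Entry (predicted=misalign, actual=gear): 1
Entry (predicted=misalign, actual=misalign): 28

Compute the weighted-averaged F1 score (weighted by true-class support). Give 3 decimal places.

Per-class F1 score (2·TP/(2·TP+FP+FN)):
  nominal: TP=69, FP=17+4+7=28, FN=2+4+6=12 → 138/178 = 0.7753
  bearing: TP=39, FP=2+2+9=13, FN=17+16+13=46 → 78/137 = 0.5693
  gear: TP=104, FP=4+16+14=34, FN=4+2+1=7 → 208/249 = 0.8353
  misalign: TP=28, FP=6+13+1=20, FN=7+9+14=30 → 56/106 = 0.5283
Weighted-F1 score = Σ (supportᵢ/N)·F1 scoreᵢ with N=335: (81/335)·0.7753 + (85/335)·0.5693 + (111/335)·0.8353 + (58/335)·0.5283 = 0.700

0.700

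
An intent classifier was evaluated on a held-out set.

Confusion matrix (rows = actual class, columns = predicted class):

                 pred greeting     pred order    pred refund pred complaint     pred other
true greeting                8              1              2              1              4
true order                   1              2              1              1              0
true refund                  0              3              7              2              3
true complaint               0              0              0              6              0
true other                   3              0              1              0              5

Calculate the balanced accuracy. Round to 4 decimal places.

Balanced accuracy = mean of per-class recall.
  greeting: recall = 8/16 = 0.50000
  order: recall = 2/5 = 0.40000
  refund: recall = 7/15 = 0.46667
  complaint: recall = 6/6 = 1.00000
  other: recall = 5/9 = 0.55556
Mean = (0.50000 + 0.40000 + 0.46667 + 1.00000 + 0.55556) / 5 = 0.5844

0.5844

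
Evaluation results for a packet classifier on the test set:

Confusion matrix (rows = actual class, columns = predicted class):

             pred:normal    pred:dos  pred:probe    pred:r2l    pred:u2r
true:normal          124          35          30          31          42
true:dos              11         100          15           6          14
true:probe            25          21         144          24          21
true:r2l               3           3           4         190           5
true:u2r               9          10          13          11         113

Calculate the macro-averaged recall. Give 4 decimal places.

0.6844

Per-class recall (TP/(TP+FN)):
  normal: TP=124, FN=35+30+31+42=138 → 124/262 = 0.47328
  dos: TP=100, FN=11+15+6+14=46 → 100/146 = 0.68493
  probe: TP=144, FN=25+21+24+21=91 → 144/235 = 0.61277
  r2l: TP=190, FN=3+3+4+5=15 → 190/205 = 0.92683
  u2r: TP=113, FN=9+10+13+11=43 → 113/156 = 0.72436
Macro-recall = mean = (0.47328 + 0.68493 + 0.61277 + 0.92683 + 0.72436) / 5 = 0.6844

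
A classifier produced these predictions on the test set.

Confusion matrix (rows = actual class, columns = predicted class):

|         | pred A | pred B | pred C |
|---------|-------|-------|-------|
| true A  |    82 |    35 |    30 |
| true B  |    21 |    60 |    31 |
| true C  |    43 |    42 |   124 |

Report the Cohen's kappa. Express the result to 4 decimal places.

Observed agreement pₒ = trace/N = 266/468 = 0.56838
Expected agreement pₑ = Σ (rowᵢ·colᵢ)/N² = (147·146 + 112·137 + 209·185)/468² = 0.34458
κ = (pₒ − pₑ)/(1 − pₑ) = (0.56838 − 0.34458)/(1 − 0.34458) = 0.3415

0.3415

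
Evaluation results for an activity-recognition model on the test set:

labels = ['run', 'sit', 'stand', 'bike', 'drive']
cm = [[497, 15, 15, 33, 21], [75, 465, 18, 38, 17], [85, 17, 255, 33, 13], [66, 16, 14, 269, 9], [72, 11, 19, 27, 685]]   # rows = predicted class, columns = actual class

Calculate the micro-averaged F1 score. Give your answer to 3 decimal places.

0.780

Micro-averaging pools counts across classes: ΣTP=2171, ΣFP=614, ΣFN=614.
Micro-F1 score = 2·TP/(2·TP+FP+FN) on pooled counts = 0.780 (equals overall accuracy in single-label multiclass).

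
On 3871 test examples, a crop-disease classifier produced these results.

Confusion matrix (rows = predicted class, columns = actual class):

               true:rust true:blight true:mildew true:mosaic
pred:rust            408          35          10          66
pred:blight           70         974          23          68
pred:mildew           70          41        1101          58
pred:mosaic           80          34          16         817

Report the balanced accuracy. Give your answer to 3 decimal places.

0.829

Balanced accuracy = mean of per-class recall.
  rust: recall = 408/628 = 0.6497
  blight: recall = 974/1084 = 0.8985
  mildew: recall = 1101/1150 = 0.9574
  mosaic: recall = 817/1009 = 0.8097
Mean = (0.6497 + 0.8985 + 0.9574 + 0.8097) / 4 = 0.829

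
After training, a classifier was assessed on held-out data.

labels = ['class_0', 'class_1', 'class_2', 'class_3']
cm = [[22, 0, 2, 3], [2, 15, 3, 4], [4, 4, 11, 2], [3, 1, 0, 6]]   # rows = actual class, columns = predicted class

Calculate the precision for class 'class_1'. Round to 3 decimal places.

0.750

Treat 'class_1' as positive and all other classes as negative.
precision = TP/(TP+FP).
class_1: TP=15, FP=0+4+1=5 → 15/20 = 0.7500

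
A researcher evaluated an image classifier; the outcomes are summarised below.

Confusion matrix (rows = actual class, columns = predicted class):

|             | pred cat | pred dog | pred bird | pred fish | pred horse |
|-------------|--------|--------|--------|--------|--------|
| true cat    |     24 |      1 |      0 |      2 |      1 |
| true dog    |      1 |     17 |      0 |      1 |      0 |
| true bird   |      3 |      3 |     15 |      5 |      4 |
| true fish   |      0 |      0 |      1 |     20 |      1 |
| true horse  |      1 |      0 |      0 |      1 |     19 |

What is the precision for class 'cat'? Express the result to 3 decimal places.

0.828

Take TP from the diagonal, FP from the rest of the 'cat' prediction marginal, FN from the rest of the 'cat' actual marginal.
precision = TP/(TP+FP).
cat: TP=24, FP=1+3+0+1=5 → 24/29 = 0.8276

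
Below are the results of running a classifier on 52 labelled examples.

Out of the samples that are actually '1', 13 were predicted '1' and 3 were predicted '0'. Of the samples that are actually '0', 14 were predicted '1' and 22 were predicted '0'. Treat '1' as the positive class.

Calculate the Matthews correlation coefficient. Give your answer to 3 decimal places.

MCC = (TP·TN − FP·FN) / √((TP+FP)(TP+FN)(TN+FP)(TN+FN))
Numerator = 13·22 − 14·3 = 244
Denominator = √(27·16·36·25) = √388800 = 623.5383
MCC = 244 / 623.5383 = 0.391

0.391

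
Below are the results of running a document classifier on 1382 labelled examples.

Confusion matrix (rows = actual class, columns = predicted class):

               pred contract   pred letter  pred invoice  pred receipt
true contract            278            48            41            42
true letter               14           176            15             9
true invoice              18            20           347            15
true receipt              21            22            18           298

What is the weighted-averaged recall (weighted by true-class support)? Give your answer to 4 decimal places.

Per-class recall (TP/(TP+FN)):
  contract: TP=278, FN=48+41+42=131 → 278/409 = 0.67971
  letter: TP=176, FN=14+15+9=38 → 176/214 = 0.82243
  invoice: TP=347, FN=18+20+15=53 → 347/400 = 0.86750
  receipt: TP=298, FN=21+22+18=61 → 298/359 = 0.83008
Weighted-recall = Σ (supportᵢ/N)·recallᵢ with N=1382: (409/1382)·0.67971 + (214/1382)·0.82243 + (400/1382)·0.86750 + (359/1382)·0.83008 = 0.7952

0.7952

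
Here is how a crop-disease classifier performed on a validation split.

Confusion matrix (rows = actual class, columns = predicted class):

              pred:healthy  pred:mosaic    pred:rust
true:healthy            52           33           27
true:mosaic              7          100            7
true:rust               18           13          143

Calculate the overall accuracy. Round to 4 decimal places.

0.7375

Accuracy = trace / total = (52+100+143=295) / 400 = 295/400 = 0.7375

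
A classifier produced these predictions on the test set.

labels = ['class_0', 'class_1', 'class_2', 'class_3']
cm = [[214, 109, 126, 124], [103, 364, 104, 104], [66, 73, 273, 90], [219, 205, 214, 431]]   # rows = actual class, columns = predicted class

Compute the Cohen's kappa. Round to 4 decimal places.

Observed agreement pₒ = trace/N = 1282/2819 = 0.45477
Expected agreement pₑ = Σ (rowᵢ·colᵢ)/N² = (573·602 + 675·751 + 502·717 + 1069·749)/2819² = 0.25325
κ = (pₒ − pₑ)/(1 − pₑ) = (0.45477 − 0.25325)/(1 − 0.25325) = 0.2699

0.2699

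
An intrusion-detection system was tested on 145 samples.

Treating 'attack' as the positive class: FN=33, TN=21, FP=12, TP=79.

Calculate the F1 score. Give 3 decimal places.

Precision = TP/(TP+FP) = 79/91 = 0.8681
Recall = TP/(TP+FN) = 79/112 = 0.7054
F1 = 2·TP/(2·TP+FP+FN) = 158/203 = 0.778

0.778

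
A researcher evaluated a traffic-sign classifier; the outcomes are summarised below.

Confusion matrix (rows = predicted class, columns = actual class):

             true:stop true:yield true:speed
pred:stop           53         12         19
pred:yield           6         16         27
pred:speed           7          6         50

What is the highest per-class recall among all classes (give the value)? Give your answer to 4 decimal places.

0.8030

Per-class recall (TP/(TP+FN)):
  stop: TP=53, FN=6+7=13 → 53/66 = 0.80303
  yield: TP=16, FN=12+6=18 → 16/34 = 0.47059
  speed: TP=50, FN=19+27=46 → 50/96 = 0.52083
Highest is class 'stop' with recall = 0.8030.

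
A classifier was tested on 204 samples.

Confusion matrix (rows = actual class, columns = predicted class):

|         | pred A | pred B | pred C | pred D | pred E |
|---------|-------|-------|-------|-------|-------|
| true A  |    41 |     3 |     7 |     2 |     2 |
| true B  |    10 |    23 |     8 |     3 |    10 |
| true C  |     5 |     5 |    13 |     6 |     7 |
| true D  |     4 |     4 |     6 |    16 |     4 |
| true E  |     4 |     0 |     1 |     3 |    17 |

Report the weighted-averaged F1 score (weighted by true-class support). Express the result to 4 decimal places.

Per-class F1 score (2·TP/(2·TP+FP+FN)):
  A: TP=41, FP=10+5+4+4=23, FN=3+7+2+2=14 → 82/119 = 0.68908
  B: TP=23, FP=3+5+4+0=12, FN=10+8+3+10=31 → 46/89 = 0.51685
  C: TP=13, FP=7+8+6+1=22, FN=5+5+6+7=23 → 26/71 = 0.36620
  D: TP=16, FP=2+3+6+3=14, FN=4+4+6+4=18 → 32/64 = 0.50000
  E: TP=17, FP=2+10+7+4=23, FN=4+0+1+3=8 → 34/65 = 0.52308
Weighted-F1 score = Σ (supportᵢ/N)·F1 scoreᵢ with N=204: (55/204)·0.68908 + (54/204)·0.51685 + (36/204)·0.36620 + (34/204)·0.50000 + (25/204)·0.52308 = 0.5347

0.5347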